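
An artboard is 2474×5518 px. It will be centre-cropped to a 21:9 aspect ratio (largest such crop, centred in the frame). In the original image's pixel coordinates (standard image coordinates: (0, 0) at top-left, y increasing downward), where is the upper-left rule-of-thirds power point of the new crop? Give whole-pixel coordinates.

(825, 2582)

2474/5518 < 21/9, so the 21:9 crop keeps the full width 2474 and trims height to 2474 × 9/21 = 1060.29 px.
Top offset = (5518 − 1060.29)/2 = 2228.86 px; left offset = 0.
Upper-left is one-third across and one-third down within the crop:
x = 0.00 + 1 × 2474.00/3 ≈ 825; y = 2228.86 + 1 × 1060.29/3 ≈ 2582.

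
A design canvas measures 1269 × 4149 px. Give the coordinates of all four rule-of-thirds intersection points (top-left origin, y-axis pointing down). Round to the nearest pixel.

(423, 1383), (846, 1383), (423, 2766), (846, 2766)

One third of 1269 is 423; one third of 4149 is 1383.
Vertical third lines at x = 423 and x = 846; horizontal third lines at y = 1383 and y = 2766.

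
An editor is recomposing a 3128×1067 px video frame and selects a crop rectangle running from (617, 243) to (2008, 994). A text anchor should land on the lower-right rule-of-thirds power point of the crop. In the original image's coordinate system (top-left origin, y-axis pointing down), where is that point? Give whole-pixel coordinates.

Crop width = 2008 − 617 = 1391 px; one third is 463.67 px.
Crop height = 994 − 243 = 751 px; one third is 250.33 px.
The lower-right point is two-thirds across and two-thirds down within the crop:
x = 617 + 2 × 463.67 ≈ 1544; y = 243 + 2 × 250.33 ≈ 744.

(1544, 744)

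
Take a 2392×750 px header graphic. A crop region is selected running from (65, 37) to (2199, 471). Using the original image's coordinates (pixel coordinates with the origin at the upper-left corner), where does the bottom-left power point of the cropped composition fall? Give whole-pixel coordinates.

Crop width = 2199 − 65 = 2134 px; one third is 711.33 px.
Crop height = 471 − 37 = 434 px; one third is 144.67 px.
The bottom-left point is one-third across and two-thirds down within the crop:
x = 65 + 1 × 711.33 ≈ 776; y = 37 + 2 × 144.67 ≈ 326.

x = 776 px, y = 326 px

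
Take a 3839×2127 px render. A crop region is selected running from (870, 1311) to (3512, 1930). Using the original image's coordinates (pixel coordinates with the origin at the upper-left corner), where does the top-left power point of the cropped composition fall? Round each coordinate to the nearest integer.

(1751, 1517)

Crop width = 3512 − 870 = 2642 px; one third is 880.67 px.
Crop height = 1930 − 1311 = 619 px; one third is 206.33 px.
The top-left point is one-third across and one-third down within the crop:
x = 870 + 1 × 880.67 ≈ 1751; y = 1311 + 1 × 206.33 ≈ 1517.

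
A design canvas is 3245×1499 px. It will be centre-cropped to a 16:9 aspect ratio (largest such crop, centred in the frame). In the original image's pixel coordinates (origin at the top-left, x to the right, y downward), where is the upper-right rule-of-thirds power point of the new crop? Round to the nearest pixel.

3245/1499 > 16/9, so the 16:9 crop keeps the full height 1499 and trims width to 1499 × 16/9 = 2664.89 px.
Left offset = (3245 − 2664.89)/2 = 290.06 px; top offset = 0.
Upper-right is two-thirds across and one-third down within the crop:
x = 290.06 + 2 × 2664.89/3 ≈ 2067; y = 0.00 + 1 × 1499.00/3 ≈ 500.

x = 2067 px, y = 500 px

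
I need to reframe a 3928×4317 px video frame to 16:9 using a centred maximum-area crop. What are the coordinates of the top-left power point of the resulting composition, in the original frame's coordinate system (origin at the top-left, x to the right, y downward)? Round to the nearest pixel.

(1309, 1790)

3928/4317 < 16/9, so the 16:9 crop keeps the full width 3928 and trims height to 3928 × 9/16 = 2209.50 px.
Top offset = (4317 − 2209.50)/2 = 1053.75 px; left offset = 0.
Top-left is one-third across and one-third down within the crop:
x = 0.00 + 1 × 3928.00/3 ≈ 1309; y = 1053.75 + 1 × 2209.50/3 ≈ 1790.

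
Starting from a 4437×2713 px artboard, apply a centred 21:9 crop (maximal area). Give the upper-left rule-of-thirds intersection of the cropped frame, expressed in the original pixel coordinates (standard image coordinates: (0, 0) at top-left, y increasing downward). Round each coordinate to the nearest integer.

4437/2713 < 21/9, so the 21:9 crop keeps the full width 4437 and trims height to 4437 × 9/21 = 1901.57 px.
Top offset = (2713 − 1901.57)/2 = 405.71 px; left offset = 0.
Upper-left is one-third across and one-third down within the crop:
x = 0.00 + 1 × 4437.00/3 ≈ 1479; y = 405.71 + 1 × 1901.57/3 ≈ 1040.

x = 1479 px, y = 1040 px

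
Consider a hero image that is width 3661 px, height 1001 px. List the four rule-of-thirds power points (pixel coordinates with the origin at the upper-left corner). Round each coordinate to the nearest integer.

One third of 3661 is 1220.33; one third of 1001 is 333.67.
Vertical third lines at x = 1220 and x = 2441; horizontal third lines at y = 334 and y = 667.

(1220, 334), (2441, 334), (1220, 667), (2441, 667)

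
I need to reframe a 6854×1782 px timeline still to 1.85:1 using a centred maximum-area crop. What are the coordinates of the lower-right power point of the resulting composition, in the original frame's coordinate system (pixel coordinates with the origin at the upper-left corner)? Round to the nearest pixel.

6854/1782 > 1.85/1, so the 1.85:1 crop keeps the full height 1782 and trims width to 1782 × 1.85/1 = 3296.70 px.
Left offset = (6854 − 3296.70)/2 = 1778.65 px; top offset = 0.
Lower-right is two-thirds across and two-thirds down within the crop:
x = 1778.65 + 2 × 3296.70/3 ≈ 3976; y = 0.00 + 2 × 1782.00/3 ≈ 1188.

(3976, 1188)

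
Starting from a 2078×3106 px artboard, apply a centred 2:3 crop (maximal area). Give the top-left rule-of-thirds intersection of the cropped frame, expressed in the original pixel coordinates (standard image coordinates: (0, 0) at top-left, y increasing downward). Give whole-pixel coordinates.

2078/3106 > 2/3, so the 2:3 crop keeps the full height 3106 and trims width to 3106 × 2/3 = 2070.67 px.
Left offset = (2078 − 2070.67)/2 = 3.67 px; top offset = 0.
Top-left is one-third across and one-third down within the crop:
x = 3.67 + 1 × 2070.67/3 ≈ 694; y = 0.00 + 1 × 3106.00/3 ≈ 1035.

x = 694 px, y = 1035 px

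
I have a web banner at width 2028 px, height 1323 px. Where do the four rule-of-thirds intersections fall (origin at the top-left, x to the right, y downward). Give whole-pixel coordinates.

(676, 441), (1352, 441), (676, 882), (1352, 882)

One third of 2028 is 676; one third of 1323 is 441.
Vertical third lines at x = 676 and x = 1352; horizontal third lines at y = 441 and y = 882.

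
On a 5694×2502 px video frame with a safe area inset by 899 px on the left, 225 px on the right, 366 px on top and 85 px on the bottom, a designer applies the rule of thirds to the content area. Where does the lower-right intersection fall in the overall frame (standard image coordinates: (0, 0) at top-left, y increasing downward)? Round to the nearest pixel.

(3946, 1733)

Content width = 5694 − 899 − 225 = 4570 px; content height = 2502 − 366 − 85 = 2051 px.
Lower-right is two-thirds across and two-thirds down within the content area.
x = 899 + 2 × 4570/3 = 899 + 3046.67 ≈ 3946
y = 366 + 2 × 2051/3 = 366 + 1367.33 ≈ 1733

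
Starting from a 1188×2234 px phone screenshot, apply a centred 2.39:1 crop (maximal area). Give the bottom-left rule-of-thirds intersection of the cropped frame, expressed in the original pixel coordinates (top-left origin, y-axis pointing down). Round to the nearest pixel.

x = 396 px, y = 1200 px

1188/2234 < 2.39/1, so the 2.39:1 crop keeps the full width 1188 and trims height to 1188 × 1/2.39 = 497.07 px.
Top offset = (2234 − 497.07)/2 = 868.46 px; left offset = 0.
Bottom-left is one-third across and two-thirds down within the crop:
x = 0.00 + 1 × 1188.00/3 ≈ 396; y = 868.46 + 2 × 497.07/3 ≈ 1200.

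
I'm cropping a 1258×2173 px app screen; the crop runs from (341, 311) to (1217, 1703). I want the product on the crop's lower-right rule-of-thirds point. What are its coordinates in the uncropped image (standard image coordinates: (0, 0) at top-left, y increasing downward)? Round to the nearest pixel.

(925, 1239)

Crop width = 1217 − 341 = 876 px; one third is 292.00 px.
Crop height = 1703 − 311 = 1392 px; one third is 464.00 px.
The lower-right point is two-thirds across and two-thirds down within the crop:
x = 341 + 2 × 292.00 ≈ 925; y = 311 + 2 × 464.00 ≈ 1239.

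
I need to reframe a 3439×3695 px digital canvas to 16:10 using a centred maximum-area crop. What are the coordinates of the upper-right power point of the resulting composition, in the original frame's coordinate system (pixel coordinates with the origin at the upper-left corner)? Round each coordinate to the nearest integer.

(2293, 1489)

3439/3695 < 16/10, so the 16:10 crop keeps the full width 3439 and trims height to 3439 × 10/16 = 2149.38 px.
Top offset = (3695 − 2149.38)/2 = 772.81 px; left offset = 0.
Upper-right is two-thirds across and one-third down within the crop:
x = 0.00 + 2 × 3439.00/3 ≈ 2293; y = 772.81 + 1 × 2149.38/3 ≈ 1489.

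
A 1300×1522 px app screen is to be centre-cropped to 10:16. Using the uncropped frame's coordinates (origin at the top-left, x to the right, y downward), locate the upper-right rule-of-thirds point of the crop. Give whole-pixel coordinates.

x = 809 px, y = 507 px

1300/1522 > 10/16, so the 10:16 crop keeps the full height 1522 and trims width to 1522 × 10/16 = 951.25 px.
Left offset = (1300 − 951.25)/2 = 174.38 px; top offset = 0.
Upper-right is two-thirds across and one-third down within the crop:
x = 174.38 + 2 × 951.25/3 ≈ 809; y = 0.00 + 1 × 1522.00/3 ≈ 507.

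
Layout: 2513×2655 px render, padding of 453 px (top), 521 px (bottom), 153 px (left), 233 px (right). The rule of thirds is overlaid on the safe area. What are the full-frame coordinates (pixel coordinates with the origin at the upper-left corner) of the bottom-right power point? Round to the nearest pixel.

x = 1571 px, y = 1574 px

Content width = 2513 − 153 − 233 = 2127 px; content height = 2655 − 453 − 521 = 1681 px.
Bottom-right is two-thirds across and two-thirds down within the safe area.
x = 153 + 2 × 2127/3 = 153 + 1418.00 ≈ 1571
y = 453 + 2 × 1681/3 = 453 + 1120.67 ≈ 1574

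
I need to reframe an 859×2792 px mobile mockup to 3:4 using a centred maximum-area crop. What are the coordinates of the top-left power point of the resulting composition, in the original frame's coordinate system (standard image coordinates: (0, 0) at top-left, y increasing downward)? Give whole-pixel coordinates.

x = 286 px, y = 1205 px

859/2792 < 3/4, so the 3:4 crop keeps the full width 859 and trims height to 859 × 4/3 = 1145.33 px.
Top offset = (2792 − 1145.33)/2 = 823.33 px; left offset = 0.
Top-left is one-third across and one-third down within the crop:
x = 0.00 + 1 × 859.00/3 ≈ 286; y = 823.33 + 1 × 1145.33/3 ≈ 1205.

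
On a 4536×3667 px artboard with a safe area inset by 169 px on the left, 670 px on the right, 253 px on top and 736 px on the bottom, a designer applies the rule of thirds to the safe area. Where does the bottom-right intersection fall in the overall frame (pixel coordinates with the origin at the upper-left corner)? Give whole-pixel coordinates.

Content width = 4536 − 169 − 670 = 3697 px; content height = 3667 − 253 − 736 = 2678 px.
Bottom-right is two-thirds across and two-thirds down within the safe area.
x = 169 + 2 × 3697/3 = 169 + 2464.67 ≈ 2634
y = 253 + 2 × 2678/3 = 253 + 1785.33 ≈ 2038

x = 2634 px, y = 2038 px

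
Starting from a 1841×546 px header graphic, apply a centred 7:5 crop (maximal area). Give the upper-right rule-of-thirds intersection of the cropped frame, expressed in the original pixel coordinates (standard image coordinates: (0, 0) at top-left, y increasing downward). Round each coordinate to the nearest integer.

1841/546 > 7/5, so the 7:5 crop keeps the full height 546 and trims width to 546 × 7/5 = 764.40 px.
Left offset = (1841 − 764.40)/2 = 538.30 px; top offset = 0.
Upper-right is two-thirds across and one-third down within the crop:
x = 538.30 + 2 × 764.40/3 ≈ 1048; y = 0.00 + 1 × 546.00/3 ≈ 182.

(1048, 182)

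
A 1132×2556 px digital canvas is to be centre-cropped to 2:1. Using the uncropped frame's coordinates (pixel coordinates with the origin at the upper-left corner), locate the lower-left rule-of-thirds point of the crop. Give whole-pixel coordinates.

1132/2556 < 2/1, so the 2:1 crop keeps the full width 1132 and trims height to 1132 × 1/2 = 566.00 px.
Top offset = (2556 − 566.00)/2 = 995.00 px; left offset = 0.
Lower-left is one-third across and two-thirds down within the crop:
x = 0.00 + 1 × 1132.00/3 ≈ 377; y = 995.00 + 2 × 566.00/3 ≈ 1372.

x = 377 px, y = 1372 px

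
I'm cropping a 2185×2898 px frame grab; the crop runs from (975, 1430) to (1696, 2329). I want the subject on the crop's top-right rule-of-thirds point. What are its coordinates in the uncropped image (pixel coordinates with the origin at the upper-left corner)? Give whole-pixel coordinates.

Crop width = 1696 − 975 = 721 px; one third is 240.33 px.
Crop height = 2329 − 1430 = 899 px; one third is 299.67 px.
The top-right point is two-thirds across and one-third down within the crop:
x = 975 + 2 × 240.33 ≈ 1456; y = 1430 + 1 × 299.67 ≈ 1730.

x = 1456 px, y = 1730 px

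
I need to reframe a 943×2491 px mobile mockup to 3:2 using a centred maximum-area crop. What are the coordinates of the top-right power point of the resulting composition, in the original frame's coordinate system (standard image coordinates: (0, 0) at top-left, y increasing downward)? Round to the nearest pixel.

943/2491 < 3/2, so the 3:2 crop keeps the full width 943 and trims height to 943 × 2/3 = 628.67 px.
Top offset = (2491 − 628.67)/2 = 931.17 px; left offset = 0.
Top-right is two-thirds across and one-third down within the crop:
x = 0.00 + 2 × 943.00/3 ≈ 629; y = 931.17 + 1 × 628.67/3 ≈ 1141.

(629, 1141)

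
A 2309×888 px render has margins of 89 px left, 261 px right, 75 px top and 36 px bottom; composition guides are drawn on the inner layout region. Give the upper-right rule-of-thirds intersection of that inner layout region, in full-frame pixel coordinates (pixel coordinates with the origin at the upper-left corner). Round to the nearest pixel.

Content width = 2309 − 89 − 261 = 1959 px; content height = 888 − 75 − 36 = 777 px.
Upper-right is two-thirds across and one-third down within the inner layout region.
x = 89 + 2 × 1959/3 = 89 + 1306.00 ≈ 1395
y = 75 + 1 × 777/3 = 75 + 259.00 ≈ 334

(1395, 334)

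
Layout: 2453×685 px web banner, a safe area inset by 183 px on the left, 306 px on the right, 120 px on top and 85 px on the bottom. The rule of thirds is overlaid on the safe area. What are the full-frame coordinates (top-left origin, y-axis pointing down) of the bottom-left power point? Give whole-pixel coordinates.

x = 838 px, y = 440 px

Content width = 2453 − 183 − 306 = 1964 px; content height = 685 − 120 − 85 = 480 px.
Bottom-left is one-third across and two-thirds down within the safe area.
x = 183 + 1 × 1964/3 = 183 + 654.67 ≈ 838
y = 120 + 2 × 480/3 = 120 + 320.00 ≈ 440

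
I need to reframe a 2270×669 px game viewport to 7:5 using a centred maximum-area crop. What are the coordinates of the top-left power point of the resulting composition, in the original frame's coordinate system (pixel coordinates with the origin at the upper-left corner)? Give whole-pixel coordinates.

2270/669 > 7/5, so the 7:5 crop keeps the full height 669 and trims width to 669 × 7/5 = 936.60 px.
Left offset = (2270 − 936.60)/2 = 666.70 px; top offset = 0.
Top-left is one-third across and one-third down within the crop:
x = 666.70 + 1 × 936.60/3 ≈ 979; y = 0.00 + 1 × 669.00/3 ≈ 223.

(979, 223)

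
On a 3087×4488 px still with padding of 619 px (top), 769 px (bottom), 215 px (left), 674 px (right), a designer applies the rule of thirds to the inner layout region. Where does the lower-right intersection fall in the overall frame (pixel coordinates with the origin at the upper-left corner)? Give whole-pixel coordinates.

Content width = 3087 − 215 − 674 = 2198 px; content height = 4488 − 619 − 769 = 3100 px.
Lower-right is two-thirds across and two-thirds down within the inner layout region.
x = 215 + 2 × 2198/3 = 215 + 1465.33 ≈ 1680
y = 619 + 2 × 3100/3 = 619 + 2066.67 ≈ 2686

x = 1680 px, y = 2686 px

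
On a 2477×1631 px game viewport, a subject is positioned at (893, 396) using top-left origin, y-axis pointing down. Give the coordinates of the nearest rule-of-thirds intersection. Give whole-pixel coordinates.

Third lines: x ∈ {826, 1651}, y ∈ {544, 1087}.
893 is closer to x = 826; 396 is closer to y = 544.
So the nearest intersection is the upper-left power point.

x = 826 px, y = 544 px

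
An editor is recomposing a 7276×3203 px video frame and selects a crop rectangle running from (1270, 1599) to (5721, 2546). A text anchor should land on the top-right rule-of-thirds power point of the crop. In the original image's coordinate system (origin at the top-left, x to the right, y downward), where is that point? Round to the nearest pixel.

x = 4237 px, y = 1915 px

Crop width = 5721 − 1270 = 4451 px; one third is 1483.67 px.
Crop height = 2546 − 1599 = 947 px; one third is 315.67 px.
The top-right point is two-thirds across and one-third down within the crop:
x = 1270 + 2 × 1483.67 ≈ 4237; y = 1599 + 1 × 315.67 ≈ 1915.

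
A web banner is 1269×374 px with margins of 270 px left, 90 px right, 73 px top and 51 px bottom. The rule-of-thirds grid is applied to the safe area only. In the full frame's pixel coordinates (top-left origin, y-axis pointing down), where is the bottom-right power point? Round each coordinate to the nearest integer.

Content width = 1269 − 270 − 90 = 909 px; content height = 374 − 73 − 51 = 250 px.
Bottom-right is two-thirds across and two-thirds down within the safe area.
x = 270 + 2 × 909/3 = 270 + 606.00 ≈ 876
y = 73 + 2 × 250/3 = 73 + 166.67 ≈ 240

(876, 240)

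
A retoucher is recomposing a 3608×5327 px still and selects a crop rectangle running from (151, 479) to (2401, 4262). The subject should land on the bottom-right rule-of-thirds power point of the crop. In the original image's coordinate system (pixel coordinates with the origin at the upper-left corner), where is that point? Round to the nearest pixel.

x = 1651 px, y = 3001 px

Crop width = 2401 − 151 = 2250 px; one third is 750.00 px.
Crop height = 4262 − 479 = 3783 px; one third is 1261.00 px.
The bottom-right point is two-thirds across and two-thirds down within the crop:
x = 151 + 2 × 750.00 ≈ 1651; y = 479 + 2 × 1261.00 ≈ 3001.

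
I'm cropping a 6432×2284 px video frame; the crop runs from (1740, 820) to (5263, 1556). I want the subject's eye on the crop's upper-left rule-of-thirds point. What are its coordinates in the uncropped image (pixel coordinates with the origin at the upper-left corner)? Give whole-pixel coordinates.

Crop width = 5263 − 1740 = 3523 px; one third is 1174.33 px.
Crop height = 1556 − 820 = 736 px; one third is 245.33 px.
The upper-left point is one-third across and one-third down within the crop:
x = 1740 + 1 × 1174.33 ≈ 2914; y = 820 + 1 × 245.33 ≈ 1065.

(2914, 1065)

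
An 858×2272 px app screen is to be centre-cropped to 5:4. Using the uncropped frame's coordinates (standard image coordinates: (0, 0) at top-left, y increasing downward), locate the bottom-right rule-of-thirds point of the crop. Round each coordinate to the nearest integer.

858/2272 < 5/4, so the 5:4 crop keeps the full width 858 and trims height to 858 × 4/5 = 686.40 px.
Top offset = (2272 − 686.40)/2 = 792.80 px; left offset = 0.
Bottom-right is two-thirds across and two-thirds down within the crop:
x = 0.00 + 2 × 858.00/3 ≈ 572; y = 792.80 + 2 × 686.40/3 ≈ 1250.

(572, 1250)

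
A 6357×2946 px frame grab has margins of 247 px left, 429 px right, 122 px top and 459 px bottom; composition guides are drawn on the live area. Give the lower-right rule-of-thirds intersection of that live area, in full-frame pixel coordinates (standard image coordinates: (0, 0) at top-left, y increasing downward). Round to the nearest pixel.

Content width = 6357 − 247 − 429 = 5681 px; content height = 2946 − 122 − 459 = 2365 px.
Lower-right is two-thirds across and two-thirds down within the live area.
x = 247 + 2 × 5681/3 = 247 + 3787.33 ≈ 4034
y = 122 + 2 × 2365/3 = 122 + 1576.67 ≈ 1699

(4034, 1699)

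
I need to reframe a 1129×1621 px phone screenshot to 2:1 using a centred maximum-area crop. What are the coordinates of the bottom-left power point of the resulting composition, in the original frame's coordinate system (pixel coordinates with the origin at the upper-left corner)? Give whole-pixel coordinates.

1129/1621 < 2/1, so the 2:1 crop keeps the full width 1129 and trims height to 1129 × 1/2 = 564.50 px.
Top offset = (1621 − 564.50)/2 = 528.25 px; left offset = 0.
Bottom-left is one-third across and two-thirds down within the crop:
x = 0.00 + 1 × 1129.00/3 ≈ 376; y = 528.25 + 2 × 564.50/3 ≈ 905.

(376, 905)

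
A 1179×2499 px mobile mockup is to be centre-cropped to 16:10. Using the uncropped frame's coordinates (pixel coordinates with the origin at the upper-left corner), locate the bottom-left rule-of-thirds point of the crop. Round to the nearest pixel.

x = 393 px, y = 1372 px

1179/2499 < 16/10, so the 16:10 crop keeps the full width 1179 and trims height to 1179 × 10/16 = 736.88 px.
Top offset = (2499 − 736.88)/2 = 881.06 px; left offset = 0.
Bottom-left is one-third across and two-thirds down within the crop:
x = 0.00 + 1 × 1179.00/3 ≈ 393; y = 881.06 + 2 × 736.88/3 ≈ 1372.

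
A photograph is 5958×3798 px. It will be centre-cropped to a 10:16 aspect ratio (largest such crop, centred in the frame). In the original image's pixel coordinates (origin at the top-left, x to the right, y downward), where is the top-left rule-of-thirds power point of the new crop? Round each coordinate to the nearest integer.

x = 2583 px, y = 1266 px

5958/3798 > 10/16, so the 10:16 crop keeps the full height 3798 and trims width to 3798 × 10/16 = 2373.75 px.
Left offset = (5958 − 2373.75)/2 = 1792.12 px; top offset = 0.
Top-left is one-third across and one-third down within the crop:
x = 1792.12 + 1 × 2373.75/3 ≈ 2583; y = 0.00 + 1 × 3798.00/3 ≈ 1266.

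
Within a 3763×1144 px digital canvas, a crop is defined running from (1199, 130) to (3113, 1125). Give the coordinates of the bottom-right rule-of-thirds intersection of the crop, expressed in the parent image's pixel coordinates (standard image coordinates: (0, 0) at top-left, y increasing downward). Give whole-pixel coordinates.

x = 2475 px, y = 793 px

Crop width = 3113 − 1199 = 1914 px; one third is 638.00 px.
Crop height = 1125 − 130 = 995 px; one third is 331.67 px.
The bottom-right point is two-thirds across and two-thirds down within the crop:
x = 1199 + 2 × 638.00 ≈ 2475; y = 130 + 2 × 331.67 ≈ 793.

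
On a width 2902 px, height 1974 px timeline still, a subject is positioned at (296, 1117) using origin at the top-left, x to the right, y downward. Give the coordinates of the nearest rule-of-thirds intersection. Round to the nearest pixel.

Third lines: x ∈ {967, 1935}, y ∈ {658, 1316}.
296 is closer to x = 967; 1117 is closer to y = 1316.
So the nearest intersection is the lower-left power point.

(967, 1316)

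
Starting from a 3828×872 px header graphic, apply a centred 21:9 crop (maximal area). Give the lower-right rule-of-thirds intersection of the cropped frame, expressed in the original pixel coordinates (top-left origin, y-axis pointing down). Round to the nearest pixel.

(2253, 581)

3828/872 > 21/9, so the 21:9 crop keeps the full height 872 and trims width to 872 × 21/9 = 2034.67 px.
Left offset = (3828 − 2034.67)/2 = 896.67 px; top offset = 0.
Lower-right is two-thirds across and two-thirds down within the crop:
x = 896.67 + 2 × 2034.67/3 ≈ 2253; y = 0.00 + 2 × 872.00/3 ≈ 581.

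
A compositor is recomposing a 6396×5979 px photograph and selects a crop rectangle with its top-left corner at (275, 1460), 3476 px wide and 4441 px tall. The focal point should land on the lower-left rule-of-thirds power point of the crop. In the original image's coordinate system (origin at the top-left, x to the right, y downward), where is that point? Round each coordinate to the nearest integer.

One third of the crop width 3476 is 1158.67 px.
One third of the crop height 4441 is 1480.33 px.
The lower-left point is one-third across and two-thirds down within the crop:
x = 275 + 1 × 1158.67 ≈ 1434; y = 1460 + 2 × 1480.33 ≈ 4421.

(1434, 4421)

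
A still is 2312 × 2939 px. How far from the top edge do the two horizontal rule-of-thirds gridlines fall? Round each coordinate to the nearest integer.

y = 980 px and y = 1959 px

2939 / 3 = 979.67, so the horizontal lines sit at one and two thirds of 2939.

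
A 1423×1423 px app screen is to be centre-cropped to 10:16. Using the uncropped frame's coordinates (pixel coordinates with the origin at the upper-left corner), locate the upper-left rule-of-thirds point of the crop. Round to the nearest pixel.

(563, 474)

1423/1423 > 10/16, so the 10:16 crop keeps the full height 1423 and trims width to 1423 × 10/16 = 889.38 px.
Left offset = (1423 − 889.38)/2 = 266.81 px; top offset = 0.
Upper-left is one-third across and one-third down within the crop:
x = 266.81 + 1 × 889.38/3 ≈ 563; y = 0.00 + 1 × 1423.00/3 ≈ 474.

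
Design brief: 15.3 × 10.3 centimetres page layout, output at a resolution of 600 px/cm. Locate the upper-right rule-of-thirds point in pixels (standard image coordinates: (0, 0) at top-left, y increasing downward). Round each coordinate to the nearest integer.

(6120, 2060)

In pixels the canvas is 15.3 × 600 = 9180 wide and 10.3 × 600 = 6180 tall.
The upper-right point is two-thirds across and one-third down:
x = 2 × 9180/3 ≈ 6120; y = 1 × 6180/3 ≈ 2060.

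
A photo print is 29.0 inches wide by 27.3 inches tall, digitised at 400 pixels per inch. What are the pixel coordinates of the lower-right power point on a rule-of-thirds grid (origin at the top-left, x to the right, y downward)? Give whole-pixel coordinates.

In pixels the canvas is 29.0 × 400 = 11600 wide and 27.3 × 400 = 10920 tall.
The lower-right point is two-thirds across and two-thirds down:
x = 2 × 11600/3 ≈ 7733; y = 2 × 10920/3 ≈ 7280.

(7733, 7280)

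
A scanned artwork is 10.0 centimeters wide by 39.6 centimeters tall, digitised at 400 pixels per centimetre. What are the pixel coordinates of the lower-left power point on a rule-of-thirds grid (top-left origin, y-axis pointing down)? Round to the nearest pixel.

In pixels the canvas is 10.0 × 400 = 4000 wide and 39.6 × 400 = 15840 tall.
The lower-left point is one-third across and two-thirds down:
x = 1 × 4000/3 ≈ 1333; y = 2 × 15840/3 ≈ 10560.

x = 1333 px, y = 10560 px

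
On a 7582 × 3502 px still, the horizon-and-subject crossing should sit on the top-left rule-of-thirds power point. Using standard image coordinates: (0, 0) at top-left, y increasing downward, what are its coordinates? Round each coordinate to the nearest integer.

x = 2527 px, y = 1167 px

The top-left point sits one-third of the way across and one-third of the way down.
x = 1 × 7582/3 ≈ 2527; y = 1 × 3502/3 ≈ 1167.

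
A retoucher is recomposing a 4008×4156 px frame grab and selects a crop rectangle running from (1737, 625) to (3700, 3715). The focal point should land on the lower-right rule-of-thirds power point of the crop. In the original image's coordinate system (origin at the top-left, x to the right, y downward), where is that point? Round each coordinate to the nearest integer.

Crop width = 3700 − 1737 = 1963 px; one third is 654.33 px.
Crop height = 3715 − 625 = 3090 px; one third is 1030.00 px.
The lower-right point is two-thirds across and two-thirds down within the crop:
x = 1737 + 2 × 654.33 ≈ 3046; y = 625 + 2 × 1030.00 ≈ 2685.

(3046, 2685)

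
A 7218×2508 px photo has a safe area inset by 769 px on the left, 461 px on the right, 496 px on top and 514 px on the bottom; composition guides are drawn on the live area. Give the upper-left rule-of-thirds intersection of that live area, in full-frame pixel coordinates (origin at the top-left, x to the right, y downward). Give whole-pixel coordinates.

Content width = 7218 − 769 − 461 = 5988 px; content height = 2508 − 496 − 514 = 1498 px.
Upper-left is one-third across and one-third down within the live area.
x = 769 + 1 × 5988/3 = 769 + 1996.00 ≈ 2765
y = 496 + 1 × 1498/3 = 496 + 499.33 ≈ 995

x = 2765 px, y = 995 px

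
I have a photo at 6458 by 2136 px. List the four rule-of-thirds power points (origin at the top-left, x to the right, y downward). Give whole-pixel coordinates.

(2153, 712), (4305, 712), (2153, 1424), (4305, 1424)

One third of 6458 is 2152.67; one third of 2136 is 712.
Vertical third lines at x = 2153 and x = 4305; horizontal third lines at y = 712 and y = 1424.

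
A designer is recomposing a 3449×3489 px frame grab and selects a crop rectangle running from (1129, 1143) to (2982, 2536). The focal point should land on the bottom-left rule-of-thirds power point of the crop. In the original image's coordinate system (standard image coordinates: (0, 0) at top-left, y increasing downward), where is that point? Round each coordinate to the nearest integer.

Crop width = 2982 − 1129 = 1853 px; one third is 617.67 px.
Crop height = 2536 − 1143 = 1393 px; one third is 464.33 px.
The bottom-left point is one-third across and two-thirds down within the crop:
x = 1129 + 1 × 617.67 ≈ 1747; y = 1143 + 2 × 464.33 ≈ 2072.

x = 1747 px, y = 2072 px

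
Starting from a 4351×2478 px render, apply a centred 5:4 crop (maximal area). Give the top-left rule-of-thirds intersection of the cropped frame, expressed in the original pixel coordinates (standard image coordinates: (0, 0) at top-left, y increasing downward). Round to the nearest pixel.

4351/2478 > 5/4, so the 5:4 crop keeps the full height 2478 and trims width to 2478 × 5/4 = 3097.50 px.
Left offset = (4351 − 3097.50)/2 = 626.75 px; top offset = 0.
Top-left is one-third across and one-third down within the crop:
x = 626.75 + 1 × 3097.50/3 ≈ 1659; y = 0.00 + 1 × 2478.00/3 ≈ 826.

x = 1659 px, y = 826 px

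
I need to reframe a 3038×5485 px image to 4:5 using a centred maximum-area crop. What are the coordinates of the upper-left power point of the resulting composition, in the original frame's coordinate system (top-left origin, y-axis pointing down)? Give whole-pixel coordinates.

3038/5485 < 4/5, so the 4:5 crop keeps the full width 3038 and trims height to 3038 × 5/4 = 3797.50 px.
Top offset = (5485 − 3797.50)/2 = 843.75 px; left offset = 0.
Upper-left is one-third across and one-third down within the crop:
x = 0.00 + 1 × 3038.00/3 ≈ 1013; y = 843.75 + 1 × 3797.50/3 ≈ 2110.

(1013, 2110)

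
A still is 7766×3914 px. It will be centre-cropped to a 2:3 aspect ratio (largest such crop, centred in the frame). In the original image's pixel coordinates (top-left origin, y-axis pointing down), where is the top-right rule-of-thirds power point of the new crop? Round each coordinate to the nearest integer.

7766/3914 > 2/3, so the 2:3 crop keeps the full height 3914 and trims width to 3914 × 2/3 = 2609.33 px.
Left offset = (7766 − 2609.33)/2 = 2578.33 px; top offset = 0.
Top-right is two-thirds across and one-third down within the crop:
x = 2578.33 + 2 × 2609.33/3 ≈ 4318; y = 0.00 + 1 × 3914.00/3 ≈ 1305.

(4318, 1305)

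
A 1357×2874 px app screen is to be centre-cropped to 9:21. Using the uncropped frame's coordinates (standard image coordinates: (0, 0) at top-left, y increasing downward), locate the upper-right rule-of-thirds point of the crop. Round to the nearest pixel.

1357/2874 > 9/21, so the 9:21 crop keeps the full height 2874 and trims width to 2874 × 9/21 = 1231.71 px.
Left offset = (1357 − 1231.71)/2 = 62.64 px; top offset = 0.
Upper-right is two-thirds across and one-third down within the crop:
x = 62.64 + 2 × 1231.71/3 ≈ 884; y = 0.00 + 1 × 2874.00/3 ≈ 958.

(884, 958)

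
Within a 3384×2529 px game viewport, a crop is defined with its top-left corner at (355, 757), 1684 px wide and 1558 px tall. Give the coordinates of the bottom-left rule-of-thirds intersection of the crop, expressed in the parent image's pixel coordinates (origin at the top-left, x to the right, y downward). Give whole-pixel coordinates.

(916, 1796)

One third of the crop width 1684 is 561.33 px.
One third of the crop height 1558 is 519.33 px.
The bottom-left point is one-third across and two-thirds down within the crop:
x = 355 + 1 × 561.33 ≈ 916; y = 757 + 2 × 519.33 ≈ 1796.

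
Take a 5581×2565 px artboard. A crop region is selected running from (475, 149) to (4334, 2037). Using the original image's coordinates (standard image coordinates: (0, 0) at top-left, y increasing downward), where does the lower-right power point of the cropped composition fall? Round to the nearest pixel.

x = 3048 px, y = 1408 px

Crop width = 4334 − 475 = 3859 px; one third is 1286.33 px.
Crop height = 2037 − 149 = 1888 px; one third is 629.33 px.
The lower-right point is two-thirds across and two-thirds down within the crop:
x = 475 + 2 × 1286.33 ≈ 3048; y = 149 + 2 × 629.33 ≈ 1408.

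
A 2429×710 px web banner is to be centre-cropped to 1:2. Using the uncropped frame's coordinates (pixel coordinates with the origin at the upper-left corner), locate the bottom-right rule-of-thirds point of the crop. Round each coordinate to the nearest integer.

2429/710 > 1/2, so the 1:2 crop keeps the full height 710 and trims width to 710 × 1/2 = 355.00 px.
Left offset = (2429 − 355.00)/2 = 1037.00 px; top offset = 0.
Bottom-right is two-thirds across and two-thirds down within the crop:
x = 1037.00 + 2 × 355.00/3 ≈ 1274; y = 0.00 + 2 × 710.00/3 ≈ 473.

(1274, 473)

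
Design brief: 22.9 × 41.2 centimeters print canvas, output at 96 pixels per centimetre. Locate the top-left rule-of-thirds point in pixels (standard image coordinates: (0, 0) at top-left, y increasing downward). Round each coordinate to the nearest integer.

x = 733 px, y = 1318 px

In pixels the canvas is 22.9 × 96 = 2198.4 wide and 41.2 × 96 = 3955.2 tall.
The top-left point is one-third across and one-third down:
x = 1 × 2198.4/3 ≈ 733; y = 1 × 3955.2/3 ≈ 1318.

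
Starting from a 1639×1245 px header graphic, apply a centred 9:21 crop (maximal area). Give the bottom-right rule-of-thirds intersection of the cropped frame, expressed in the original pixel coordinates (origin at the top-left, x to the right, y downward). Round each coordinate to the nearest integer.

1639/1245 > 9/21, so the 9:21 crop keeps the full height 1245 and trims width to 1245 × 9/21 = 533.57 px.
Left offset = (1639 − 533.57)/2 = 552.71 px; top offset = 0.
Bottom-right is two-thirds across and two-thirds down within the crop:
x = 552.71 + 2 × 533.57/3 ≈ 908; y = 0.00 + 2 × 1245.00/3 ≈ 830.

(908, 830)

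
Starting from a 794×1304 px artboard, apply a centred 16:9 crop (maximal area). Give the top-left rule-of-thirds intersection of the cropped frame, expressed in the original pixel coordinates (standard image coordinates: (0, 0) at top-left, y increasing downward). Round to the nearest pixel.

794/1304 < 16/9, so the 16:9 crop keeps the full width 794 and trims height to 794 × 9/16 = 446.62 px.
Top offset = (1304 − 446.62)/2 = 428.69 px; left offset = 0.
Top-left is one-third across and one-third down within the crop:
x = 0.00 + 1 × 794.00/3 ≈ 265; y = 428.69 + 1 × 446.62/3 ≈ 578.

x = 265 px, y = 578 px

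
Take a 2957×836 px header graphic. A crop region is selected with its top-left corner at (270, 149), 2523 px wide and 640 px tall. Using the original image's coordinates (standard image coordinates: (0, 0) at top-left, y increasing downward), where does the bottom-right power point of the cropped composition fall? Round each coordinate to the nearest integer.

(1952, 576)

One third of the crop width 2523 is 841.00 px.
One third of the crop height 640 is 213.33 px.
The bottom-right point is two-thirds across and two-thirds down within the crop:
x = 270 + 2 × 841.00 ≈ 1952; y = 149 + 2 × 213.33 ≈ 576.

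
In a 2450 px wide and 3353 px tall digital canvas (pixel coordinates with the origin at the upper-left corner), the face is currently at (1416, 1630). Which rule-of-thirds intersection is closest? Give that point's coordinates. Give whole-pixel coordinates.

Third lines: x ∈ {817, 1633}, y ∈ {1118, 2235}.
1416 is closer to x = 1633; 1630 is closer to y = 1118.
So the nearest intersection is the upper-right power point.

x = 1633 px, y = 1118 px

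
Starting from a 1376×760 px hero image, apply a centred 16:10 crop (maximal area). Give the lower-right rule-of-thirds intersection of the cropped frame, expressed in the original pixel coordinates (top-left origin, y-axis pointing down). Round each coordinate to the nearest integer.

(891, 507)

1376/760 > 16/10, so the 16:10 crop keeps the full height 760 and trims width to 760 × 16/10 = 1216.00 px.
Left offset = (1376 − 1216.00)/2 = 80.00 px; top offset = 0.
Lower-right is two-thirds across and two-thirds down within the crop:
x = 80.00 + 2 × 1216.00/3 ≈ 891; y = 0.00 + 2 × 760.00/3 ≈ 507.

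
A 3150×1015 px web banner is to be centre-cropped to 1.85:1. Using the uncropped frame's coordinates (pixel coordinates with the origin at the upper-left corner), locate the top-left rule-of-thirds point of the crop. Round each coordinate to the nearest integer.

3150/1015 > 1.85/1, so the 1.85:1 crop keeps the full height 1015 and trims width to 1015 × 1.85/1 = 1877.75 px.
Left offset = (3150 − 1877.75)/2 = 636.12 px; top offset = 0.
Top-left is one-third across and one-third down within the crop:
x = 636.12 + 1 × 1877.75/3 ≈ 1262; y = 0.00 + 1 × 1015.00/3 ≈ 338.

x = 1262 px, y = 338 px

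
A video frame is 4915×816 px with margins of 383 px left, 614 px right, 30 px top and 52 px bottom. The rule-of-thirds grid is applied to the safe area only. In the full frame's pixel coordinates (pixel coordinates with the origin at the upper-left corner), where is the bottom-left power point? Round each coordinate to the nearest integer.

(1689, 519)

Content width = 4915 − 383 − 614 = 3918 px; content height = 816 − 30 − 52 = 734 px.
Bottom-left is one-third across and two-thirds down within the safe area.
x = 383 + 1 × 3918/3 = 383 + 1306.00 ≈ 1689
y = 30 + 2 × 734/3 = 30 + 489.33 ≈ 519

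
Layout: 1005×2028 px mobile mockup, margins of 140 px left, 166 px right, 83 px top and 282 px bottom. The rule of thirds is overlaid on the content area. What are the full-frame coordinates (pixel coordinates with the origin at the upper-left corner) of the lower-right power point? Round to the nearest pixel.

Content width = 1005 − 140 − 166 = 699 px; content height = 2028 − 83 − 282 = 1663 px.
Lower-right is two-thirds across and two-thirds down within the content area.
x = 140 + 2 × 699/3 = 140 + 466.00 ≈ 606
y = 83 + 2 × 1663/3 = 83 + 1108.67 ≈ 1192

(606, 1192)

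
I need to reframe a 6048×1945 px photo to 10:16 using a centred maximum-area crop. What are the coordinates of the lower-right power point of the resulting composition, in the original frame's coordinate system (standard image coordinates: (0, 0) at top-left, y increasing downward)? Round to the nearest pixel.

(3227, 1297)

6048/1945 > 10/16, so the 10:16 crop keeps the full height 1945 and trims width to 1945 × 10/16 = 1215.62 px.
Left offset = (6048 − 1215.62)/2 = 2416.19 px; top offset = 0.
Lower-right is two-thirds across and two-thirds down within the crop:
x = 2416.19 + 2 × 1215.62/3 ≈ 3227; y = 0.00 + 2 × 1945.00/3 ≈ 1297.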